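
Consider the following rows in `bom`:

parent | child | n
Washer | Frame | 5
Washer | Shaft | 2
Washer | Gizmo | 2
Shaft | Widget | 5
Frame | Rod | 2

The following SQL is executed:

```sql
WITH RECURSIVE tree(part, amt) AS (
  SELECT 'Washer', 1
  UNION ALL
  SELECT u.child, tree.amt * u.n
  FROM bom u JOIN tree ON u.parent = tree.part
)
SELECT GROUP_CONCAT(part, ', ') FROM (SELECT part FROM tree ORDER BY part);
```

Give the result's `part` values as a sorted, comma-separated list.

Frame, Gizmo, Rod, Shaft, Washer, Widget

Base: (Washer, amt=1).
Iteration 1: components of {Washer} -> Frame = 1*5 = 5, Gizmo = 1*2 = 2, Shaft = 1*2 = 2.
Iteration 2: components of {Frame,Gizmo,Shaft} -> Rod = 5*2 = 10, Widget = 2*5 = 10.
Iteration 3: no further components; recursion stops.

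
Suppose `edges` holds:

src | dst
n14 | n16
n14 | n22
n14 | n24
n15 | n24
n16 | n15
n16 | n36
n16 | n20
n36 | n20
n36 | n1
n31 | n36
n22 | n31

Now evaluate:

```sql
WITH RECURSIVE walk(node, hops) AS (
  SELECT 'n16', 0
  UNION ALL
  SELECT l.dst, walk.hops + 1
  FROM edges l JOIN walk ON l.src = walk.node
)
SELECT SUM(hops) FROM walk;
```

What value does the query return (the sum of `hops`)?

Base: (n16, hops=0).
Iteration 1: edges from {n16} -> (n15, hops=1), (n20, hops=1), (n36, hops=1).
Iteration 2: edges from {n15,n20,n36} -> (n1, hops=2), (n20, hops=2), (n24, hops=2).
Iteration 3: no outgoing edges from {n1,n20,n24}; recursion stops.
SUM(hops) = 0 + 1 + 1 + 1 + 2 + 2 + 2 = 9.

9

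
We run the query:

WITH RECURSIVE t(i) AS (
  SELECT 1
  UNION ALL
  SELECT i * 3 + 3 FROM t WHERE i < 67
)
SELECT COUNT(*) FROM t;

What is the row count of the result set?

Base: i=1.
Iteration 1: 1 < 67 holds -> i = 1 * 3 + 3 = 6.
Iteration 2: 6 < 67 holds -> i = 6 * 3 + 3 = 21.
Iteration 3: 21 < 67 holds -> i = 21 * 3 + 3 = 66.
Iteration 4: 66 < 67 holds -> i = 66 * 3 + 3 = 201.
Iteration 5: 201 < 67 fails; recursion stops.
Total rows emitted: 5.

5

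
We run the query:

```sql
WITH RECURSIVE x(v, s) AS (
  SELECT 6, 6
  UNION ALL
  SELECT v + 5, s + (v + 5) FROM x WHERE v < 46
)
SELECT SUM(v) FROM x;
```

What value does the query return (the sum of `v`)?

234

Base: v=6, s=6.
Iteration 1: 6 < 46 holds -> v = 6 + 5 = 11, s = 6 + 11 = 17.
Iteration 2: 11 < 46 holds -> v = 11 + 5 = 16, s = 17 + 16 = 33.
Iteration 3: 16 < 46 holds -> v = 16 + 5 = 21, s = 33 + 21 = 54.
Iteration 4: 21 < 46 holds -> v = 21 + 5 = 26, s = 54 + 26 = 80.
Iteration 5: 26 < 46 holds -> v = 26 + 5 = 31, s = 80 + 31 = 111.
Iteration 6: 31 < 46 holds -> v = 31 + 5 = 36, s = 111 + 36 = 147.
Iteration 7: 36 < 46 holds -> v = 36 + 5 = 41, s = 147 + 41 = 188.
Iteration 8: 41 < 46 holds -> v = 41 + 5 = 46, s = 188 + 46 = 234.
Iteration 9: 46 < 46 fails; recursion stops.
SUM(v) = 6 + 11 + 16 + 21 + 26 + 31 + 36 + 41 + 46 = 234.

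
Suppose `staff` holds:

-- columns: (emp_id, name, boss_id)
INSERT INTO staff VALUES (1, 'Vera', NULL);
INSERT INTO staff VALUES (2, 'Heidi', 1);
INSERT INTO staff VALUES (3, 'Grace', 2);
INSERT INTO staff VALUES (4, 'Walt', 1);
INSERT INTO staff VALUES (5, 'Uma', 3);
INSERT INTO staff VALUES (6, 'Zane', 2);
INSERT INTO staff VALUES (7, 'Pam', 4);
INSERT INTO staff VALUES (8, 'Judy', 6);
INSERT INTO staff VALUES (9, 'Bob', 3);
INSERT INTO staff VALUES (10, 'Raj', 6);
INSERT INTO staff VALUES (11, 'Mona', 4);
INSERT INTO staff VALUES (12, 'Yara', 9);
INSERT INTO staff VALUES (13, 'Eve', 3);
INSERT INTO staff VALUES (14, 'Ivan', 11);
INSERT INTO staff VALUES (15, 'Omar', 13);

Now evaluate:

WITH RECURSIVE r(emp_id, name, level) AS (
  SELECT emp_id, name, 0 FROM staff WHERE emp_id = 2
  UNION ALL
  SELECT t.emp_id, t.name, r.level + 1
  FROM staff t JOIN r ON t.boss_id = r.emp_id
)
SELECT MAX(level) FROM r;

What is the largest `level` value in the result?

3

Base: emp_id=2 (Heidi) at level 0.
Iteration 1: rows with boss_id in {2} -> Grace (id 3, level 1), Zane (id 6, level 1).
Iteration 2: rows with boss_id in {3,6} -> Uma (id 5, level 2), Judy (id 8, level 2), Bob (id 9, level 2), Raj (id 10, level 2), Eve (id 13, level 2).
Iteration 3: rows with boss_id in {5,8,9,10,13} -> Yara (id 12, level 3), Omar (id 15, level 3).
Iteration 4: no rows with boss_id in {12,15}; recursion stops.
level values: 0, 1, 1, 2, 2, 2, 2, 2, 3, 3; the maximum is 3.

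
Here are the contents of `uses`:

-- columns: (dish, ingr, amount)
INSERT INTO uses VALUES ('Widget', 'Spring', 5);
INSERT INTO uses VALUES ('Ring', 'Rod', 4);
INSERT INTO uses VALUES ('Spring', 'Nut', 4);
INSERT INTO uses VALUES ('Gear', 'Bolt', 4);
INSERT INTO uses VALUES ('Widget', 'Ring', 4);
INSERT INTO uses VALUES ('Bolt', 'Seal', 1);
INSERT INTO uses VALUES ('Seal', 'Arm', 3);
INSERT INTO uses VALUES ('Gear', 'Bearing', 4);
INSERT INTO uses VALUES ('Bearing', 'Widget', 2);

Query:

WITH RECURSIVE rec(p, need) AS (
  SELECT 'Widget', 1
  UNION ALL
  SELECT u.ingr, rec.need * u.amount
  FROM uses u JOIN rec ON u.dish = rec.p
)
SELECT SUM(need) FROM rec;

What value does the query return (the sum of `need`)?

46

Base: (Widget, need=1).
Iteration 1: components of {Widget} -> Ring = 1*4 = 4, Spring = 1*5 = 5.
Iteration 2: components of {Ring,Spring} -> Nut = 5*4 = 20, Rod = 4*4 = 16.
Iteration 3: no further components; recursion stops.
SUM(need) = 1 + 5 + 4 + 20 + 16 = 46.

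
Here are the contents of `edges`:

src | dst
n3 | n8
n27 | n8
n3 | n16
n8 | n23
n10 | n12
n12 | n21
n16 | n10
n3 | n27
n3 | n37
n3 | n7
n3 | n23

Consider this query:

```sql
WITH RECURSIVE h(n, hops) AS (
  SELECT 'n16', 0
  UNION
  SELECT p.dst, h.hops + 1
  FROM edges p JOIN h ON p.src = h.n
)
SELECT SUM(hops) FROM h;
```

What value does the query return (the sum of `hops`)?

Base: (n16, hops=0).
Iteration 1: edges from {n16} -> (n10, hops=1).
Iteration 2: edges from {n10} -> (n12, hops=2).
Iteration 3: edges from {n12} -> (n21, hops=3).
Iteration 4: no outgoing edges from {n21}; recursion stops.
SUM(hops) = 0 + 1 + 2 + 3 = 6.

6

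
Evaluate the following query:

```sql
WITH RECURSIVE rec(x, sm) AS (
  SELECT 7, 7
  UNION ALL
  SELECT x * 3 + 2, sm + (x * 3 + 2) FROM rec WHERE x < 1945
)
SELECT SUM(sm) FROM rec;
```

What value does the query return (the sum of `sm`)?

Base: x=7, sm=7.
Iteration 1: 7 < 1945 holds -> x = 7 * 3 + 2 = 23, sm = 7 + 23 = 30.
Iteration 2: 23 < 1945 holds -> x = 23 * 3 + 2 = 71, sm = 30 + 71 = 101.
Iteration 3: 71 < 1945 holds -> x = 71 * 3 + 2 = 215, sm = 101 + 215 = 316.
Iteration 4: 215 < 1945 holds -> x = 215 * 3 + 2 = 647, sm = 316 + 647 = 963.
Iteration 5: 647 < 1945 holds -> x = 647 * 3 + 2 = 1943, sm = 963 + 1943 = 2906.
Iteration 6: 1943 < 1945 holds -> x = 1943 * 3 + 2 = 5831, sm = 2906 + 5831 = 8737.
Iteration 7: 5831 < 1945 fails; recursion stops.
SUM(sm) = 7 + 30 + 101 + 316 + 963 + 2906 + 8737 = 13060.

13060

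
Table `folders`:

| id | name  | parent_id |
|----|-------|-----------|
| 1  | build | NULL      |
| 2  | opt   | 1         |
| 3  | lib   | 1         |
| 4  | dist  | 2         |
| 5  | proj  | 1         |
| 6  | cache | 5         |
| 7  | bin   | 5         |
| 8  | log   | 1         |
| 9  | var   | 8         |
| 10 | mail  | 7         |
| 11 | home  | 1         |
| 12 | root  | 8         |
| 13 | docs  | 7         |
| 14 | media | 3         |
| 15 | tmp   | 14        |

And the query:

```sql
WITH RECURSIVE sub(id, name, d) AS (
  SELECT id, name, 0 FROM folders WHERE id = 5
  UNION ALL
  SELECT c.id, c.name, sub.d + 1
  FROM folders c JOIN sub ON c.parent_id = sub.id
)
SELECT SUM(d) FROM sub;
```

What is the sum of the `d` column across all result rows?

Base: id=5 (proj) at d 0.
Iteration 1: rows with parent_id in {5} -> cache (id 6, d 1), bin (id 7, d 1).
Iteration 2: rows with parent_id in {6,7} -> mail (id 10, d 2), docs (id 13, d 2).
Iteration 3: no rows with parent_id in {10,13}; recursion stops.
SUM(d) = 0 + 1 + 1 + 2 + 2 = 6.

6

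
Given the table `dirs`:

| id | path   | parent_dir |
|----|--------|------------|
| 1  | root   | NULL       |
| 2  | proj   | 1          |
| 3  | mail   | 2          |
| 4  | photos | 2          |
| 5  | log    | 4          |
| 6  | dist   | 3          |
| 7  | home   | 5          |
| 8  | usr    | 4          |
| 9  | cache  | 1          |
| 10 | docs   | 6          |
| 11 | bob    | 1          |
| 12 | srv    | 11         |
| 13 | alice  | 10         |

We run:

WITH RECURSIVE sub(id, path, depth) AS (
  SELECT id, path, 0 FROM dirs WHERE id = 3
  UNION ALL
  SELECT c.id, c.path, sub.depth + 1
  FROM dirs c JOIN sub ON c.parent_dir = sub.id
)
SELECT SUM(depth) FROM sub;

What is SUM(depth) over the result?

6

Base: id=3 (mail) at depth 0.
Iteration 1: rows with parent_dir in {3} -> dist (id 6, depth 1).
Iteration 2: rows with parent_dir in {6} -> docs (id 10, depth 2).
Iteration 3: rows with parent_dir in {10} -> alice (id 13, depth 3).
Iteration 4: no rows with parent_dir in {13}; recursion stops.
SUM(depth) = 0 + 1 + 2 + 3 = 6.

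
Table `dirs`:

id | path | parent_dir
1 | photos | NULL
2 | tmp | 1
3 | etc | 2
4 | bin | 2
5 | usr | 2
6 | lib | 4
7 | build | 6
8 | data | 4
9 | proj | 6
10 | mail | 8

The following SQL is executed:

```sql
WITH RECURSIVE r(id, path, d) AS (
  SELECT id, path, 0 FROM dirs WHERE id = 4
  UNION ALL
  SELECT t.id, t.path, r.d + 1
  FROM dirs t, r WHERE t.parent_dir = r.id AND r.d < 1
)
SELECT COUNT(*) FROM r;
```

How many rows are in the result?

Base: id=4 (bin) at d 0.
Iteration 1: rows with parent_dir in {4} -> lib (id 6, d 1), data (id 8, d 1).
Iteration 2: d < 1 fails for all current rows; recursion stops.
Total rows emitted: 3.

3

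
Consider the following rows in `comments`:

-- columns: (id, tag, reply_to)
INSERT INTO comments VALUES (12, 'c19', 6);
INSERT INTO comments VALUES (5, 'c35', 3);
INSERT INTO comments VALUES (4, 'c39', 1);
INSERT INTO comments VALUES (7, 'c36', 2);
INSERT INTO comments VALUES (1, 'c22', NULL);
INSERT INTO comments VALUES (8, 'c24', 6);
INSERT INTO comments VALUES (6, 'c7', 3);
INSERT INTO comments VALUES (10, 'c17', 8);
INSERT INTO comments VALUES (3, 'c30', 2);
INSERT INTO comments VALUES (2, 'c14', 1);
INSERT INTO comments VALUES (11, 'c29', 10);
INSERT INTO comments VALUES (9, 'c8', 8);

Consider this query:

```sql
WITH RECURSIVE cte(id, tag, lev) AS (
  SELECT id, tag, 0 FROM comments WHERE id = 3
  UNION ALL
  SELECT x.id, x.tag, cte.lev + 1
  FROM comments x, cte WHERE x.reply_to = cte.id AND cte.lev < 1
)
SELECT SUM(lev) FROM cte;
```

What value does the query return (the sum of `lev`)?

2

Base: id=3 (c30) at lev 0.
Iteration 1: rows with reply_to in {3} -> c35 (id 5, lev 1), c7 (id 6, lev 1).
Iteration 2: lev < 1 fails for all current rows; recursion stops.
SUM(lev) = 0 + 1 + 1 = 2.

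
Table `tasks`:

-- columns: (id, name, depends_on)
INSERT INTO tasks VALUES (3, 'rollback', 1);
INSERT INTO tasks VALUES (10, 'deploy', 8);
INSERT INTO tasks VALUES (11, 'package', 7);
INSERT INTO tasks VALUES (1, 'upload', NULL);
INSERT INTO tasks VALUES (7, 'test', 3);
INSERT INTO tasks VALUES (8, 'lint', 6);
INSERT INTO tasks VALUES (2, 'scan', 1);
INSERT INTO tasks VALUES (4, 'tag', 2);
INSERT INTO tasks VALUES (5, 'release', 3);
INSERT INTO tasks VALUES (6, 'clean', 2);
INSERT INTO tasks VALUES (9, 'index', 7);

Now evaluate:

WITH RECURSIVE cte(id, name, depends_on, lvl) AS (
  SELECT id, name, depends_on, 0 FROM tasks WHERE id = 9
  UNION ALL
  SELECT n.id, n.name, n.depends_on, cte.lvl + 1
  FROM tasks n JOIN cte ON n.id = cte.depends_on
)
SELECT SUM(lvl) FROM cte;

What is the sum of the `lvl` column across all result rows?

6

Base: id=9 (index), depends_on=7, lvl 0.
Iteration 1: join on id=7 -> test (id 7, depends_on=3, lvl 1).
Iteration 2: join on id=3 -> rollback (id 3, depends_on=1, lvl 2).
Iteration 3: join on id=1 -> upload (id 1, depends_on=NULL, lvl 3).
Iteration 4: depends_on is NULL; no match; recursion stops.
SUM(lvl) = 0 + 1 + 2 + 3 = 6.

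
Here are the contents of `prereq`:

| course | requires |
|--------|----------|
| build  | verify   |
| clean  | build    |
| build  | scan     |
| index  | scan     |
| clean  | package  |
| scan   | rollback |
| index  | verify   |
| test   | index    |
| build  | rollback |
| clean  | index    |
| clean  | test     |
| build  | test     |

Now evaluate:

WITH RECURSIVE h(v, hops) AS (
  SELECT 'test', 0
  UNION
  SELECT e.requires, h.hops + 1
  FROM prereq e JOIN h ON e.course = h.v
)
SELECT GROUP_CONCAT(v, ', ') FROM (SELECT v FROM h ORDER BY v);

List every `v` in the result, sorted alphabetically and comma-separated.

Base: (test, hops=0).
Iteration 1: edges from {test} -> (index, hops=1).
Iteration 2: edges from {index} -> (scan, hops=2), (verify, hops=2).
Iteration 3: edges from {scan,verify} -> (rollback, hops=3).
Iteration 4: no outgoing edges from {rollback}; recursion stops.

index, rollback, scan, test, verify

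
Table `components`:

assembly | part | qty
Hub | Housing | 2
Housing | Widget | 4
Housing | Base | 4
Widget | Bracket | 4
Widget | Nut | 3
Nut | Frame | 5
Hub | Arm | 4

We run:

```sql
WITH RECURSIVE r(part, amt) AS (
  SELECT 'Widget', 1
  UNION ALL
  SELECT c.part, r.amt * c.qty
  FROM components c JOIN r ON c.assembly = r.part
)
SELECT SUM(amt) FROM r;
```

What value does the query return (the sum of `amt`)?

Base: (Widget, amt=1).
Iteration 1: components of {Widget} -> Bracket = 1*4 = 4, Nut = 1*3 = 3.
Iteration 2: components of {Bracket,Nut} -> Frame = 3*5 = 15.
Iteration 3: no further components; recursion stops.
SUM(amt) = 1 + 4 + 3 + 15 = 23.

23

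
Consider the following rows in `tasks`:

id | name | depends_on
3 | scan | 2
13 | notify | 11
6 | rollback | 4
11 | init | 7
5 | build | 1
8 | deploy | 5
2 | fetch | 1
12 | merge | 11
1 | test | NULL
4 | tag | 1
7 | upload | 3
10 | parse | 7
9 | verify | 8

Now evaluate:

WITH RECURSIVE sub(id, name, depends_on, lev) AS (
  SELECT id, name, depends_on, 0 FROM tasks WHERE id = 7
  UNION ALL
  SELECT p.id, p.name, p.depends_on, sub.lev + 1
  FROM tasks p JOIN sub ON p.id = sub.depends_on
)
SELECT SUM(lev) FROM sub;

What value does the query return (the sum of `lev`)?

6

Base: id=7 (upload), depends_on=3, lev 0.
Iteration 1: join on id=3 -> scan (id 3, depends_on=2, lev 1).
Iteration 2: join on id=2 -> fetch (id 2, depends_on=1, lev 2).
Iteration 3: join on id=1 -> test (id 1, depends_on=NULL, lev 3).
Iteration 4: depends_on is NULL; no match; recursion stops.
SUM(lev) = 0 + 1 + 2 + 3 = 6.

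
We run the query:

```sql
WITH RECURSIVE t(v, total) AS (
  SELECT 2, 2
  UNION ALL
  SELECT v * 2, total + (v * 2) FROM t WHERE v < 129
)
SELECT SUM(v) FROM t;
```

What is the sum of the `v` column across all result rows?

510

Base: v=2, total=2.
Iteration 1: 2 < 129 holds -> v = 2 * 2 = 4, total = 2 + 4 = 6.
Iteration 2: 4 < 129 holds -> v = 4 * 2 = 8, total = 6 + 8 = 14.
Iteration 3: 8 < 129 holds -> v = 8 * 2 = 16, total = 14 + 16 = 30.
Iteration 4: 16 < 129 holds -> v = 16 * 2 = 32, total = 30 + 32 = 62.
Iteration 5: 32 < 129 holds -> v = 32 * 2 = 64, total = 62 + 64 = 126.
Iteration 6: 64 < 129 holds -> v = 64 * 2 = 128, total = 126 + 128 = 254.
Iteration 7: 128 < 129 holds -> v = 128 * 2 = 256, total = 254 + 256 = 510.
Iteration 8: 256 < 129 fails; recursion stops.
SUM(v) = 2 + 4 + 8 + 16 + 32 + 64 + 128 + 256 = 510.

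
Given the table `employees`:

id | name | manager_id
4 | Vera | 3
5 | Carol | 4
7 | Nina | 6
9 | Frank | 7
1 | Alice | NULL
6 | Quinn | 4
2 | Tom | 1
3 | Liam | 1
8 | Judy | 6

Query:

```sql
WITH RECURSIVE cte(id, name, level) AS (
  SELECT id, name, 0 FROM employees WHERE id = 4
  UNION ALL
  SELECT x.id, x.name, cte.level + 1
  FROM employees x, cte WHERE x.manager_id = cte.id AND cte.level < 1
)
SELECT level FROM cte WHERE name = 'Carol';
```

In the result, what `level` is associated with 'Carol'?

1

Base: id=4 (Vera) at level 0.
Iteration 1: rows with manager_id in {4} -> Carol (id 5, level 1), Quinn (id 6, level 1).
Iteration 2: level < 1 fails for all current rows; recursion stops.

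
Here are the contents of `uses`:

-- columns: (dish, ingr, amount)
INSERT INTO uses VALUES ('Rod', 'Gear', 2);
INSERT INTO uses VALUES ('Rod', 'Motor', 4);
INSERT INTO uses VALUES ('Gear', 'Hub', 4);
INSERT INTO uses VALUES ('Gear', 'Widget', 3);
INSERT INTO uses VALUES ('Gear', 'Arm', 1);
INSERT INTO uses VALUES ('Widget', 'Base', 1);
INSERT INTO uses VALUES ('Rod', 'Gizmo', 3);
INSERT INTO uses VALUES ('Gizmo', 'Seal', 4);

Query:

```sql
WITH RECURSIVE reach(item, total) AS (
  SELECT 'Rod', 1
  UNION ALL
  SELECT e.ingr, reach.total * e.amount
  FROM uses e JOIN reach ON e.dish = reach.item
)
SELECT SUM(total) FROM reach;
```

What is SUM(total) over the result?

Base: (Rod, total=1).
Iteration 1: components of {Rod} -> Gear = 1*2 = 2, Gizmo = 1*3 = 3, Motor = 1*4 = 4.
Iteration 2: components of {Gear,Gizmo,Motor} -> Arm = 2*1 = 2, Hub = 2*4 = 8, Seal = 3*4 = 12, Widget = 2*3 = 6.
Iteration 3: components of {Arm,Hub,Seal,Widget} -> Base = 6*1 = 6.
Iteration 4: no further components; recursion stops.
SUM(total) = 1 + 2 + 4 + 3 + 8 + 6 + 2 + 12 + 6 = 44.

44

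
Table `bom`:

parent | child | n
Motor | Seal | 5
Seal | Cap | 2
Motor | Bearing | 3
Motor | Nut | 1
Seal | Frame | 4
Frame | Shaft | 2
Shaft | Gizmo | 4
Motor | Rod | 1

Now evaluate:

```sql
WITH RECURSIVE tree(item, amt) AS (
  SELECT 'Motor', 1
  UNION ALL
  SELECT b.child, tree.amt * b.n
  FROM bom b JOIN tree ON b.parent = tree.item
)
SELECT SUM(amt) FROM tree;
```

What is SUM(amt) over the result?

Base: (Motor, amt=1).
Iteration 1: components of {Motor} -> Bearing = 1*3 = 3, Nut = 1*1 = 1, Rod = 1*1 = 1, Seal = 1*5 = 5.
Iteration 2: components of {Bearing,Nut,Rod,Seal} -> Cap = 5*2 = 10, Frame = 5*4 = 20.
Iteration 3: components of {Cap,Frame} -> Shaft = 20*2 = 40.
Iteration 4: components of {Shaft} -> Gizmo = 40*4 = 160.
Iteration 5: no further components; recursion stops.
SUM(amt) = 1 + 5 + 3 + 1 + 1 + 10 + 20 + 40 + 160 = 241.

241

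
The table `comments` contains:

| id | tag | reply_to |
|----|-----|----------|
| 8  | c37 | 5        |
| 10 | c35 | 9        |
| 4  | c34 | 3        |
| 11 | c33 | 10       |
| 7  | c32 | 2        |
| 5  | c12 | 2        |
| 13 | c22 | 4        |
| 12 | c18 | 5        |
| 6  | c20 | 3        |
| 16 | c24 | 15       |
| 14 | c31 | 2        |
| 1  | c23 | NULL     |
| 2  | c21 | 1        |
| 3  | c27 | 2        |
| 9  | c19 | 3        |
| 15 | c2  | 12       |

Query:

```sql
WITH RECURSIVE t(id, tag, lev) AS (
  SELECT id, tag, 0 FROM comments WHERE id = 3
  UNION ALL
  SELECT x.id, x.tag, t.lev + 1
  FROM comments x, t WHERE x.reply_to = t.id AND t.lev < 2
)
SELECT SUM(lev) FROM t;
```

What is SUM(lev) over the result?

Base: id=3 (c27) at lev 0.
Iteration 1: rows with reply_to in {3} -> c34 (id 4, lev 1), c20 (id 6, lev 1), c19 (id 9, lev 1).
Iteration 2: rows with reply_to in {4,6,9} -> c35 (id 10, lev 2), c22 (id 13, lev 2).
Iteration 3: lev < 2 fails for all current rows; recursion stops.
SUM(lev) = 0 + 1 + 1 + 1 + 2 + 2 = 7.

7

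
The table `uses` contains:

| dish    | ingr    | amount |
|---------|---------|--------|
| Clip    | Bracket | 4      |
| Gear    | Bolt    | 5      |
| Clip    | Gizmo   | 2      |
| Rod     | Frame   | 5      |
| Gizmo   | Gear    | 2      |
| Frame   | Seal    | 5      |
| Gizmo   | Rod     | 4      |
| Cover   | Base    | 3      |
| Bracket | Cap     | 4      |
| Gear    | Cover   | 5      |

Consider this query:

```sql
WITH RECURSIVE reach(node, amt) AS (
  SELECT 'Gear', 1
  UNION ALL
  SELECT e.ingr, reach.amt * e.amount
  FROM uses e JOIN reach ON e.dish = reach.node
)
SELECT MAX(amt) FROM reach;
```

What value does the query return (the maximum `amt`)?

15

Base: (Gear, amt=1).
Iteration 1: components of {Gear} -> Bolt = 1*5 = 5, Cover = 1*5 = 5.
Iteration 2: components of {Bolt,Cover} -> Base = 5*3 = 15.
Iteration 3: no further components; recursion stops.
amt values: 1, 5, 5, 15; the maximum is 15.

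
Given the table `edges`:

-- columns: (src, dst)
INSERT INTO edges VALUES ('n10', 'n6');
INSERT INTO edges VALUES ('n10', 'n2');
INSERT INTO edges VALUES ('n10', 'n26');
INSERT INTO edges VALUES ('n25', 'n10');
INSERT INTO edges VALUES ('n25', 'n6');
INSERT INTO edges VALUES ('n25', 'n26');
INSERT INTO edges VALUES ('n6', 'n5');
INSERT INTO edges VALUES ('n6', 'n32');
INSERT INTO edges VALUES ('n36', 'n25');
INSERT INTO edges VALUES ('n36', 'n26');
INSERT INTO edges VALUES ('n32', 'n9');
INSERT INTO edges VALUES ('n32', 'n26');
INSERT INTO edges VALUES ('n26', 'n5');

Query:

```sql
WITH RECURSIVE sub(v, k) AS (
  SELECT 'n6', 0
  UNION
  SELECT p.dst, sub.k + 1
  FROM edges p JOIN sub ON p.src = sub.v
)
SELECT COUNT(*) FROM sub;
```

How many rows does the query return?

6

Base: (n6, k=0).
Iteration 1: edges from {n6} -> (n32, k=1), (n5, k=1).
Iteration 2: edges from {n32,n5} -> (n26, k=2), (n9, k=2).
Iteration 3: edges from {n26,n9} -> (n5, k=3).
Iteration 4: no outgoing edges from {n5}; recursion stops.
Total rows emitted: 6.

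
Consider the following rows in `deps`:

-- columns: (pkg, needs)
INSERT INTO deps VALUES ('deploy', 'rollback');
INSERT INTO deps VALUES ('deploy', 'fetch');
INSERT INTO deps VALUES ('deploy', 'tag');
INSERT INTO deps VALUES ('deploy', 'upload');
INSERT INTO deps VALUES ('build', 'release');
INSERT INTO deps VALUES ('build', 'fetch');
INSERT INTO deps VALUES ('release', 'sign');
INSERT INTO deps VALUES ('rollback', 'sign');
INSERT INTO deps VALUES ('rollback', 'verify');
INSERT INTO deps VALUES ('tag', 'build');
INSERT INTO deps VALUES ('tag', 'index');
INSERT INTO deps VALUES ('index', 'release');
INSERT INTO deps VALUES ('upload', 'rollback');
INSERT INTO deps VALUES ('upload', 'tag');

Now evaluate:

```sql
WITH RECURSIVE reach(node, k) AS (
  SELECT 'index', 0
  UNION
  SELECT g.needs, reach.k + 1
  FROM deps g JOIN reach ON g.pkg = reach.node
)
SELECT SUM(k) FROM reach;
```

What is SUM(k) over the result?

Base: (index, k=0).
Iteration 1: edges from {index} -> (release, k=1).
Iteration 2: edges from {release} -> (sign, k=2).
Iteration 3: no outgoing edges from {sign}; recursion stops.
SUM(k) = 0 + 1 + 2 = 3.

3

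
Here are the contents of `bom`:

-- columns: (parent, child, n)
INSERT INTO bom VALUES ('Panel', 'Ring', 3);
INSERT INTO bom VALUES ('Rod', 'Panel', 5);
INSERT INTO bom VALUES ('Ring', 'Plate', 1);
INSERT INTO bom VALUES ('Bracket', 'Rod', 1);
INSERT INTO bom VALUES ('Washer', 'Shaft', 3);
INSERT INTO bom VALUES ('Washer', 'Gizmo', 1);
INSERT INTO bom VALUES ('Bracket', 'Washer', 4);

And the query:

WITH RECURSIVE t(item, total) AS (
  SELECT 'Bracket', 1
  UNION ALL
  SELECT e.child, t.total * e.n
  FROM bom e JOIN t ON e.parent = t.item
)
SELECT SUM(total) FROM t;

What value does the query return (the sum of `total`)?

Base: (Bracket, total=1).
Iteration 1: components of {Bracket} -> Rod = 1*1 = 1, Washer = 1*4 = 4.
Iteration 2: components of {Rod,Washer} -> Gizmo = 4*1 = 4, Panel = 1*5 = 5, Shaft = 4*3 = 12.
Iteration 3: components of {Gizmo,Panel,Shaft} -> Ring = 5*3 = 15.
Iteration 4: components of {Ring} -> Plate = 15*1 = 15.
Iteration 5: no further components; recursion stops.
SUM(total) = 1 + 4 + 1 + 12 + 4 + 5 + 15 + 15 = 57.

57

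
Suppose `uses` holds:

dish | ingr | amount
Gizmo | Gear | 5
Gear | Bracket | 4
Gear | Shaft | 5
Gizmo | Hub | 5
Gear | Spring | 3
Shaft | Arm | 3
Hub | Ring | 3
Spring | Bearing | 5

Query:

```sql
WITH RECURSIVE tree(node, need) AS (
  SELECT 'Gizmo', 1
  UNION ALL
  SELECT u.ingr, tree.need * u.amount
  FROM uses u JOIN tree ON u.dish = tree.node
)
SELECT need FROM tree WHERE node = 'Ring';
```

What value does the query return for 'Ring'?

15

Base: (Gizmo, need=1).
Iteration 1: components of {Gizmo} -> Gear = 1*5 = 5, Hub = 1*5 = 5.
Iteration 2: components of {Gear,Hub} -> Bracket = 5*4 = 20, Ring = 5*3 = 15, Shaft = 5*5 = 25, Spring = 5*3 = 15.
Iteration 3: components of {Bracket,Ring,Shaft,Spring} -> Arm = 25*3 = 75, Bearing = 15*5 = 75.
Iteration 4: no further components; recursion stops.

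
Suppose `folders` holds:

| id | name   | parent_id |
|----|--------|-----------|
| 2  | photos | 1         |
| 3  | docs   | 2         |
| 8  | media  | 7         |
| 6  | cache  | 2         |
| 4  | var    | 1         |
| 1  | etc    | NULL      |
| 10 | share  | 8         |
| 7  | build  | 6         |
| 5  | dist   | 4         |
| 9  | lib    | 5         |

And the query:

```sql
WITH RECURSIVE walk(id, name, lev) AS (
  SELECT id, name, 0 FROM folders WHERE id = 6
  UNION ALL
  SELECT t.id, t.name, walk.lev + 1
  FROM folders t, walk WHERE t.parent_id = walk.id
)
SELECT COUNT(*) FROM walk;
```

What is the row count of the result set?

Base: id=6 (cache) at lev 0.
Iteration 1: rows with parent_id in {6} -> build (id 7, lev 1).
Iteration 2: rows with parent_id in {7} -> media (id 8, lev 2).
Iteration 3: rows with parent_id in {8} -> share (id 10, lev 3).
Iteration 4: no rows with parent_id in {10}; recursion stops.
Total rows emitted: 4.

4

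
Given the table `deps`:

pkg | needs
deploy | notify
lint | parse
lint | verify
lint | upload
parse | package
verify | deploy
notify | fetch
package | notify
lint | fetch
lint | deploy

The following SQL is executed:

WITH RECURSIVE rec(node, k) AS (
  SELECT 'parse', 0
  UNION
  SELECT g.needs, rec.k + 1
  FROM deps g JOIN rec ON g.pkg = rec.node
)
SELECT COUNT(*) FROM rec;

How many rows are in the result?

4

Base: (parse, k=0).
Iteration 1: edges from {parse} -> (package, k=1).
Iteration 2: edges from {package} -> (notify, k=2).
Iteration 3: edges from {notify} -> (fetch, k=3).
Iteration 4: no outgoing edges from {fetch}; recursion stops.
Total rows emitted: 4.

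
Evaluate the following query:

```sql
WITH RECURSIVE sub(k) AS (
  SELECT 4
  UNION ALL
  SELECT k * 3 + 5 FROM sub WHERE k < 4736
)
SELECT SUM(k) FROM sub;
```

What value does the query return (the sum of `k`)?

Base: k=4.
Iteration 1: 4 < 4736 holds -> k = 4 * 3 + 5 = 17.
Iteration 2: 17 < 4736 holds -> k = 17 * 3 + 5 = 56.
Iteration 3: 56 < 4736 holds -> k = 56 * 3 + 5 = 173.
Iteration 4: 173 < 4736 holds -> k = 173 * 3 + 5 = 524.
Iteration 5: 524 < 4736 holds -> k = 524 * 3 + 5 = 1577.
Iteration 6: 1577 < 4736 holds -> k = 1577 * 3 + 5 = 4736.
Iteration 7: 4736 < 4736 fails; recursion stops.
SUM(k) = 4 + 17 + 56 + 173 + 524 + 1577 + 4736 = 7087.

7087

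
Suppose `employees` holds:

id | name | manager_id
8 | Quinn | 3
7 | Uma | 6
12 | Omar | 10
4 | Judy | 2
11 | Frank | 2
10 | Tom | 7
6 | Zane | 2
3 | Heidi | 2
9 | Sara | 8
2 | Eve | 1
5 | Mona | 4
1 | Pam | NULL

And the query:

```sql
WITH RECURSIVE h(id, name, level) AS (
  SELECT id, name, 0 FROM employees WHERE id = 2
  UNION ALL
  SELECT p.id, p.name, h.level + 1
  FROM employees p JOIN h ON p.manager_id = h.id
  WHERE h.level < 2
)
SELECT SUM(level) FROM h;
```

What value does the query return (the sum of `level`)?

10

Base: id=2 (Eve) at level 0.
Iteration 1: rows with manager_id in {2} -> Heidi (id 3, level 1), Judy (id 4, level 1), Zane (id 6, level 1), Frank (id 11, level 1).
Iteration 2: rows with manager_id in {3,4,6,11} -> Mona (id 5, level 2), Uma (id 7, level 2), Quinn (id 8, level 2).
Iteration 3: level < 2 fails for all current rows; recursion stops.
SUM(level) = 0 + 1 + 1 + 1 + 1 + 2 + 2 + 2 = 10.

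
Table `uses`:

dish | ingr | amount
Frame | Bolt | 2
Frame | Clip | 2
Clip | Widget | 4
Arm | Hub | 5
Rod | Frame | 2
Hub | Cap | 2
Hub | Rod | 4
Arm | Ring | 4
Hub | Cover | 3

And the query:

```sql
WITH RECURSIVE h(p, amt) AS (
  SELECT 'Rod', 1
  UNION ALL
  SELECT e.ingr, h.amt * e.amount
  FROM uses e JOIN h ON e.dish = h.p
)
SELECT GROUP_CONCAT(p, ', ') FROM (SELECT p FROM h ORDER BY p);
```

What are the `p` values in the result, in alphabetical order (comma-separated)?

Base: (Rod, amt=1).
Iteration 1: components of {Rod} -> Frame = 1*2 = 2.
Iteration 2: components of {Frame} -> Bolt = 2*2 = 4, Clip = 2*2 = 4.
Iteration 3: components of {Bolt,Clip} -> Widget = 4*4 = 16.
Iteration 4: no further components; recursion stops.

Bolt, Clip, Frame, Rod, Widget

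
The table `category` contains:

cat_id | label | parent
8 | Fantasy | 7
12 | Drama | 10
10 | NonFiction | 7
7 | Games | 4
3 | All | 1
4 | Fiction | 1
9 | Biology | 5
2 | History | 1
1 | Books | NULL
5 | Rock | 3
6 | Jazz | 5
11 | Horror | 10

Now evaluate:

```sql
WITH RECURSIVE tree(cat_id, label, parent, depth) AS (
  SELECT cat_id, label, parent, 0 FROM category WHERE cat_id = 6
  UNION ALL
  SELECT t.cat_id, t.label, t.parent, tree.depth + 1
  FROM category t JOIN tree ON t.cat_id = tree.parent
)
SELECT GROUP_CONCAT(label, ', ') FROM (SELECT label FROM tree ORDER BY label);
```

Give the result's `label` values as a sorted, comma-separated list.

Base: cat_id=6 (Jazz), parent=5, depth 0.
Iteration 1: join on cat_id=5 -> Rock (id 5, parent=3, depth 1).
Iteration 2: join on cat_id=3 -> All (id 3, parent=1, depth 2).
Iteration 3: join on cat_id=1 -> Books (id 1, parent=NULL, depth 3).
Iteration 4: parent is NULL; no match; recursion stops.

All, Books, Jazz, Rock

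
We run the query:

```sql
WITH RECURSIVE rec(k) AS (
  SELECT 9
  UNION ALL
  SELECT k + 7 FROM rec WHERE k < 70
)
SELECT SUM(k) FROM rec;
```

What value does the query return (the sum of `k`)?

405

Base: k=9.
Iteration 1: 9 < 70 holds -> k = 9 + 7 = 16.
Iteration 2: 16 < 70 holds -> k = 16 + 7 = 23.
Iteration 3: 23 < 70 holds -> k = 23 + 7 = 30.
Iteration 4: 30 < 70 holds -> k = 30 + 7 = 37.
Iteration 5: 37 < 70 holds -> k = 37 + 7 = 44.
Iteration 6: 44 < 70 holds -> k = 44 + 7 = 51.
Iteration 7: 51 < 70 holds -> k = 51 + 7 = 58.
Iteration 8: 58 < 70 holds -> k = 58 + 7 = 65.
Iteration 9: 65 < 70 holds -> k = 65 + 7 = 72.
Iteration 10: 72 < 70 fails; recursion stops.
SUM(k) = 9 + 16 + 23 + 30 + 37 + 44 + 51 + 58 + 65 + 72 = 405.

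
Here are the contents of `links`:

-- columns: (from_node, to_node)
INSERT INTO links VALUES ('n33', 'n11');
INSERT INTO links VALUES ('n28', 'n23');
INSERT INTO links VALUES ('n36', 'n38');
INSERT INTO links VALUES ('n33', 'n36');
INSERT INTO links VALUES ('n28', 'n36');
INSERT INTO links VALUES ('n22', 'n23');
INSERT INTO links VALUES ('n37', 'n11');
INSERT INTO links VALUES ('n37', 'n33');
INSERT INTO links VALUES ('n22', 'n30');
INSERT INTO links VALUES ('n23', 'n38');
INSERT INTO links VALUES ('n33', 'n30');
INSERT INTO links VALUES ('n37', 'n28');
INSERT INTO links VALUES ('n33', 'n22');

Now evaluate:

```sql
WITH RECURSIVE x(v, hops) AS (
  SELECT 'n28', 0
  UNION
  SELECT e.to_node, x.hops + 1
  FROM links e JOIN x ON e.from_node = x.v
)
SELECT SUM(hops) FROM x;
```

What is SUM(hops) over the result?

4

Base: (n28, hops=0).
Iteration 1: edges from {n28} -> (n23, hops=1), (n36, hops=1).
Iteration 2: edges from {n23,n36} -> (n38, hops=2). [UNION drops 1 duplicate row(s)]
Iteration 3: no outgoing edges from {n38}; recursion stops.
SUM(hops) = 0 + 1 + 1 + 2 = 4.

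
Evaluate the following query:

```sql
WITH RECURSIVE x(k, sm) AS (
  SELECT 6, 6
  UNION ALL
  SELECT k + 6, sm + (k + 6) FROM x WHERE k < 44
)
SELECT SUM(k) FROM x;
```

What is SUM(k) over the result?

216

Base: k=6, sm=6.
Iteration 1: 6 < 44 holds -> k = 6 + 6 = 12, sm = 6 + 12 = 18.
Iteration 2: 12 < 44 holds -> k = 12 + 6 = 18, sm = 18 + 18 = 36.
Iteration 3: 18 < 44 holds -> k = 18 + 6 = 24, sm = 36 + 24 = 60.
Iteration 4: 24 < 44 holds -> k = 24 + 6 = 30, sm = 60 + 30 = 90.
Iteration 5: 30 < 44 holds -> k = 30 + 6 = 36, sm = 90 + 36 = 126.
Iteration 6: 36 < 44 holds -> k = 36 + 6 = 42, sm = 126 + 42 = 168.
Iteration 7: 42 < 44 holds -> k = 42 + 6 = 48, sm = 168 + 48 = 216.
Iteration 8: 48 < 44 fails; recursion stops.
SUM(k) = 6 + 12 + 18 + 24 + 30 + 36 + 42 + 48 = 216.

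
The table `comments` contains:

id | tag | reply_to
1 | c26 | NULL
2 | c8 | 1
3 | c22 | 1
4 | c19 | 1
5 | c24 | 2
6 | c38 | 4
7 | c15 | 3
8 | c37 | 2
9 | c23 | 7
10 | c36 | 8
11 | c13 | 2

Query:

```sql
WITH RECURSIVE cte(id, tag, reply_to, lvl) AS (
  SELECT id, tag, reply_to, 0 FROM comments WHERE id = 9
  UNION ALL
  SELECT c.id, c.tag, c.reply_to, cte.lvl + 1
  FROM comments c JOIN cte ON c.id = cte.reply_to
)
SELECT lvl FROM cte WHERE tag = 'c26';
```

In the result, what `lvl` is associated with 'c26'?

3

Base: id=9 (c23), reply_to=7, lvl 0.
Iteration 1: join on id=7 -> c15 (id 7, reply_to=3, lvl 1).
Iteration 2: join on id=3 -> c22 (id 3, reply_to=1, lvl 2).
Iteration 3: join on id=1 -> c26 (id 1, reply_to=NULL, lvl 3).
Iteration 4: reply_to is NULL; no match; recursion stops.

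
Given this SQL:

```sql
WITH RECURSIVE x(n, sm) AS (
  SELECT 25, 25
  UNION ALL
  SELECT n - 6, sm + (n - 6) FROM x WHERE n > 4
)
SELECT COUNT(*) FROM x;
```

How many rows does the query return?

5

Base: n=25, sm=25.
Iteration 1: 25 > 4 holds -> n = 25 - 6 = 19, sm = 25 + 19 = 44.
Iteration 2: 19 > 4 holds -> n = 19 - 6 = 13, sm = 44 + 13 = 57.
Iteration 3: 13 > 4 holds -> n = 13 - 6 = 7, sm = 57 + 7 = 64.
Iteration 4: 7 > 4 holds -> n = 7 - 6 = 1, sm = 64 + 1 = 65.
Iteration 5: 1 > 4 fails; recursion stops.
Total rows emitted: 5.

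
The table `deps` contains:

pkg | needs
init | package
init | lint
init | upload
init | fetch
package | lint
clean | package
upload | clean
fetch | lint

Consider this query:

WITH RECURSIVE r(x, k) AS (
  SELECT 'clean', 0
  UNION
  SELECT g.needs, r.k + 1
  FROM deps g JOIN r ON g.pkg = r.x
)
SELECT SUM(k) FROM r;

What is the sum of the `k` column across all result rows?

3

Base: (clean, k=0).
Iteration 1: edges from {clean} -> (package, k=1).
Iteration 2: edges from {package} -> (lint, k=2).
Iteration 3: no outgoing edges from {lint}; recursion stops.
SUM(k) = 0 + 1 + 2 = 3.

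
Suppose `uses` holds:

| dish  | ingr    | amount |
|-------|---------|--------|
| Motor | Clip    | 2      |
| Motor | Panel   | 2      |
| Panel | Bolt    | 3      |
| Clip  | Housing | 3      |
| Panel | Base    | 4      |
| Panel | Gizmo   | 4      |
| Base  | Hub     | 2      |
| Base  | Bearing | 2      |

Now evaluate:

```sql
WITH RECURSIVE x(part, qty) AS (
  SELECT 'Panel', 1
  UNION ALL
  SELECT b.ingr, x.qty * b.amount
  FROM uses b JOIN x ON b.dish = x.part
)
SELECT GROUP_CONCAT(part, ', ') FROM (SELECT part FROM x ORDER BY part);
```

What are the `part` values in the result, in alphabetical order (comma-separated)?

Base, Bearing, Bolt, Gizmo, Hub, Panel

Base: (Panel, qty=1).
Iteration 1: components of {Panel} -> Base = 1*4 = 4, Bolt = 1*3 = 3, Gizmo = 1*4 = 4.
Iteration 2: components of {Base,Bolt,Gizmo} -> Bearing = 4*2 = 8, Hub = 4*2 = 8.
Iteration 3: no further components; recursion stops.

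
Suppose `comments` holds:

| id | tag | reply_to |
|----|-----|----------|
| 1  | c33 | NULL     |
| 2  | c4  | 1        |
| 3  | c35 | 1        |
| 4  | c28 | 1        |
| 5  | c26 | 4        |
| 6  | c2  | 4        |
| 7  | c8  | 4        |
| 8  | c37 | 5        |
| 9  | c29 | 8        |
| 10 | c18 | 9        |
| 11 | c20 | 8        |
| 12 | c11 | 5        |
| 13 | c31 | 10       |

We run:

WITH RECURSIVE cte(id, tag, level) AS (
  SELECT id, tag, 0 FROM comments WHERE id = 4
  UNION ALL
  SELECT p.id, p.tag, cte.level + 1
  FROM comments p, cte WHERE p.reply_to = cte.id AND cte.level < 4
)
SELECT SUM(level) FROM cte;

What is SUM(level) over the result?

Base: id=4 (c28) at level 0.
Iteration 1: rows with reply_to in {4} -> c26 (id 5, level 1), c2 (id 6, level 1), c8 (id 7, level 1).
Iteration 2: rows with reply_to in {5,6,7} -> c37 (id 8, level 2), c11 (id 12, level 2).
Iteration 3: rows with reply_to in {8,12} -> c29 (id 9, level 3), c20 (id 11, level 3).
Iteration 4: rows with reply_to in {9,11} -> c18 (id 10, level 4).
Iteration 5: level < 4 fails for all current rows; recursion stops.
SUM(level) = 0 + 1 + 1 + 1 + 2 + 2 + 3 + 3 + 4 = 17.

17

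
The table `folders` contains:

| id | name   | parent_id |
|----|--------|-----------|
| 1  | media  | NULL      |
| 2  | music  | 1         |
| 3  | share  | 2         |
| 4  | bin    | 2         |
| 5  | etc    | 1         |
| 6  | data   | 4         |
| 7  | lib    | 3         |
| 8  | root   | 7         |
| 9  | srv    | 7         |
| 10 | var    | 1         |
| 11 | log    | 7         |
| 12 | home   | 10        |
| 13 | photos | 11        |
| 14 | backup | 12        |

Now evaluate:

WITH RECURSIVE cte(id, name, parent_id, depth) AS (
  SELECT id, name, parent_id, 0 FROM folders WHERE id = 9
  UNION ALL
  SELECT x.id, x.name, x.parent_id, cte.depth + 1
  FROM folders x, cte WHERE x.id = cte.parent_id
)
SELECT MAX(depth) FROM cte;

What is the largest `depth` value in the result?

Base: id=9 (srv), parent_id=7, depth 0.
Iteration 1: join on id=7 -> lib (id 7, parent_id=3, depth 1).
Iteration 2: join on id=3 -> share (id 3, parent_id=2, depth 2).
Iteration 3: join on id=2 -> music (id 2, parent_id=1, depth 3).
Iteration 4: join on id=1 -> media (id 1, parent_id=NULL, depth 4).
Iteration 5: parent_id is NULL; no match; recursion stops.
depth values: 0, 1, 2, 3, 4; the maximum is 4.

4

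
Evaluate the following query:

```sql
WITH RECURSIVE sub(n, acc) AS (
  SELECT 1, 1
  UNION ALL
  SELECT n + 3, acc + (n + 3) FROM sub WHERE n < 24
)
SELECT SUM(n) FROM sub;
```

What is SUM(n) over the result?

Base: n=1, acc=1.
Iteration 1: 1 < 24 holds -> n = 1 + 3 = 4, acc = 1 + 4 = 5.
Iteration 2: 4 < 24 holds -> n = 4 + 3 = 7, acc = 5 + 7 = 12.
Iteration 3: 7 < 24 holds -> n = 7 + 3 = 10, acc = 12 + 10 = 22.
Iteration 4: 10 < 24 holds -> n = 10 + 3 = 13, acc = 22 + 13 = 35.
Iteration 5: 13 < 24 holds -> n = 13 + 3 = 16, acc = 35 + 16 = 51.
Iteration 6: 16 < 24 holds -> n = 16 + 3 = 19, acc = 51 + 19 = 70.
Iteration 7: 19 < 24 holds -> n = 19 + 3 = 22, acc = 70 + 22 = 92.
Iteration 8: 22 < 24 holds -> n = 22 + 3 = 25, acc = 92 + 25 = 117.
Iteration 9: 25 < 24 fails; recursion stops.
SUM(n) = 1 + 4 + 7 + 10 + 13 + 16 + 19 + 22 + 25 = 117.

117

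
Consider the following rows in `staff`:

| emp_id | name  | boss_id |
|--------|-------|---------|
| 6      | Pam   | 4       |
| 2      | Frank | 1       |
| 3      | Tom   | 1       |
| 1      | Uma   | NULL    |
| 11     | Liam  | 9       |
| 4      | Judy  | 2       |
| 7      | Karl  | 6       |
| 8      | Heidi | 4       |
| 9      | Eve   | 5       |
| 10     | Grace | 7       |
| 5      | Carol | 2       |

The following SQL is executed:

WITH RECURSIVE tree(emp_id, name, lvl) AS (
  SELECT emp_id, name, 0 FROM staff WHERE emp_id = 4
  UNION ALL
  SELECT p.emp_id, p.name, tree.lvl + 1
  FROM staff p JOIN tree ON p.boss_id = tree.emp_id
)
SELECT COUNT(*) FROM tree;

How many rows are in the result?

Base: emp_id=4 (Judy) at lvl 0.
Iteration 1: rows with boss_id in {4} -> Pam (id 6, lvl 1), Heidi (id 8, lvl 1).
Iteration 2: rows with boss_id in {6,8} -> Karl (id 7, lvl 2).
Iteration 3: rows with boss_id in {7} -> Grace (id 10, lvl 3).
Iteration 4: no rows with boss_id in {10}; recursion stops.
Total rows emitted: 5.

5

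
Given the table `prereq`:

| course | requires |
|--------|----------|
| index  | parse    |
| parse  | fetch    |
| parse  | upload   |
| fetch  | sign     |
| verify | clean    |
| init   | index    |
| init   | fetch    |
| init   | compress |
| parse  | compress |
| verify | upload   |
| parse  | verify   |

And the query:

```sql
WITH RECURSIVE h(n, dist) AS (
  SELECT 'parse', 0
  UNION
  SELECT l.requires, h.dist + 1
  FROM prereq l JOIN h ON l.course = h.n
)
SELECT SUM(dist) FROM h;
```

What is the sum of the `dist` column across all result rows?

Base: (parse, dist=0).
Iteration 1: edges from {parse} -> (compress, dist=1), (fetch, dist=1), (upload, dist=1), (verify, dist=1).
Iteration 2: edges from {compress,fetch,upload,verify} -> (clean, dist=2), (sign, dist=2), (upload, dist=2).
Iteration 3: no outgoing edges from {clean,sign,upload}; recursion stops.
SUM(dist) = 0 + 1 + 1 + 1 + 1 + 2 + 2 + 2 = 10.

10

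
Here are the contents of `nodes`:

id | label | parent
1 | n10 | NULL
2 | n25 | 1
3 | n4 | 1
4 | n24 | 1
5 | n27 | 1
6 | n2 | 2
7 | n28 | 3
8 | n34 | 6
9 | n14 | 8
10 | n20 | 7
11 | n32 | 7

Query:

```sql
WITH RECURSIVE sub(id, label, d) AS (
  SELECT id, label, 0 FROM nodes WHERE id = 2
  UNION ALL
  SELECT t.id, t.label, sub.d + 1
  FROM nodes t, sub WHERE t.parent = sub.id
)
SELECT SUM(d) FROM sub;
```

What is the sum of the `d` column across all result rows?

Base: id=2 (n25) at d 0.
Iteration 1: rows with parent in {2} -> n2 (id 6, d 1).
Iteration 2: rows with parent in {6} -> n34 (id 8, d 2).
Iteration 3: rows with parent in {8} -> n14 (id 9, d 3).
Iteration 4: no rows with parent in {9}; recursion stops.
SUM(d) = 0 + 1 + 2 + 3 = 6.

6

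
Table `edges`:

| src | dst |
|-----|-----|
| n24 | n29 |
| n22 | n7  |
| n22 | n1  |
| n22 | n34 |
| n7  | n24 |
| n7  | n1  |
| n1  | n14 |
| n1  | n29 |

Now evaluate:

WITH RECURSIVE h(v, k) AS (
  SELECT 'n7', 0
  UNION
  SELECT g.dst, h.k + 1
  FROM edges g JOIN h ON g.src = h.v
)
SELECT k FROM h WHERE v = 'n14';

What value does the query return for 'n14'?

2

Base: (n7, k=0).
Iteration 1: edges from {n7} -> (n1, k=1), (n24, k=1).
Iteration 2: edges from {n1,n24} -> (n14, k=2), (n29, k=2). [UNION drops 1 duplicate row(s)]
Iteration 3: no outgoing edges from {n14,n29}; recursion stops.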